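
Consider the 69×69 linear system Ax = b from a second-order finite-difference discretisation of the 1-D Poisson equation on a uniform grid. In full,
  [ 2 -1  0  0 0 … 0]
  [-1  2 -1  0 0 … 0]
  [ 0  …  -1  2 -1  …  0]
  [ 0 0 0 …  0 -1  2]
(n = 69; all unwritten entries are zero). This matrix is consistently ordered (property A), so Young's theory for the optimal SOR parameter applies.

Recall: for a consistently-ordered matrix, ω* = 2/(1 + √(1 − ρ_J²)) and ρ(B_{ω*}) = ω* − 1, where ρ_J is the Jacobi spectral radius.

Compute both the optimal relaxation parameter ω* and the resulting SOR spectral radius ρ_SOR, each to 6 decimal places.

B_J for the 69×69 system has eigenvalues cos(kπ/70); ρ_J = cos(π/70) = 0.998993.
1 − cos²(π/70) = sin²(π/70) ⇒ √(1−ρ_J²) = sin(π/70) = 0.0448648.
Then 2/(1+√(1−ρ_J²)) = 2/(1+0.0448648); ω* = 2/1.0448648 = 1.914123.
[ρ_SOR] ω* − 1 = 0.914123.

ω* = 1.914123, ρ_SOR = 0.914123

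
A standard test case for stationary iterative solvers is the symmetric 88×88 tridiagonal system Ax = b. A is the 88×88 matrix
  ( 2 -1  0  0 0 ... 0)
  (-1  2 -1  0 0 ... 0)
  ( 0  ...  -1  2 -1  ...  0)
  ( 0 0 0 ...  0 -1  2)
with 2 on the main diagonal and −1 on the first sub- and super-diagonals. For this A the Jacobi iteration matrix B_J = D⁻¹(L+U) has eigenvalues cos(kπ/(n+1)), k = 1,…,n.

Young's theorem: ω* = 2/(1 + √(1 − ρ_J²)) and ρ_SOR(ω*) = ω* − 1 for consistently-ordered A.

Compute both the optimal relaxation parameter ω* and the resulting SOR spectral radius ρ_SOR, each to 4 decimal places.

ω* = 1.9318, ρ_SOR = 0.9318

B_J for the 88×88 system has eigenvalues cos(kπ/89); ρ_J = cos(π/89) = 0.9994.
1 − cos²(π/89) = sin²(π/89) ⇒ √(1−ρ_J²) = sin(π/89) = 0.03529.
So ω* = 2/1.03529 = 1.9318 (Young).
ρ_SOR = ω* − 1 = 1.9318 − 1 = 0.9318.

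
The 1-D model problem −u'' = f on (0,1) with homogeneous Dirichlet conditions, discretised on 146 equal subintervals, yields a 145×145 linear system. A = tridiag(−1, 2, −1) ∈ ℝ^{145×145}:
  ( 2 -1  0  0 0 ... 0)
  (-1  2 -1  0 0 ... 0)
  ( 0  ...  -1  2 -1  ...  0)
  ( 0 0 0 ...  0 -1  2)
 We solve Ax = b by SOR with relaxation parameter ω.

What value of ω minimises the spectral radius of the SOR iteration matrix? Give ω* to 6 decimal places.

ω* = 1.957874

B_J for the 145×145 system has eigenvalues cos(kπ/146); ρ_J = cos(π/146) = 0.999769.
√(1−ρ_J²) = |sin(π/146)| = 0.0215161
[ω*] 2 ÷ (1 + 0.0215161) = 2 ÷ 1.0215161 = 1.957874.
[ρ_SOR] ω* − 1 = 0.957874.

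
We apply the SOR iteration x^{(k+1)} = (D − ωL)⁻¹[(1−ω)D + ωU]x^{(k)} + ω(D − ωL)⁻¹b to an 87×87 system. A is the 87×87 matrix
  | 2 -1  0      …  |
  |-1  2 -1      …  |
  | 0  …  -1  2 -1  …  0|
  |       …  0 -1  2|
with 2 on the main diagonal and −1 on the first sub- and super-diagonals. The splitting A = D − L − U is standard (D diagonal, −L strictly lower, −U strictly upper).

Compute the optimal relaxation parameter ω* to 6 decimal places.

[ρ_J] n=87: ρ(B_J) = cos(π/(n+1)) = cos(π/88) = 0.999363.
1 − cos²(π/88) = sin²(π/88) ⇒ √(1−ρ_J²) = sin(π/88) = 0.0356923.
Young: ω* = 2/(1+√(1−ρ_J²)) = 2/(1+0.0356923) = 2/1.0356923 = 1.931075.
ρ(B_{ω*}) = ω*−1 = 0.931075

ω* = 1.931075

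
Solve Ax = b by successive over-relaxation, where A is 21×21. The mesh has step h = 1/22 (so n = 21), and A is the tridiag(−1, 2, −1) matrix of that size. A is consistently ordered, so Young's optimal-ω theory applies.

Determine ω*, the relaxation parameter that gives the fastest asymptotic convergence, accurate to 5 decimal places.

ρ_J = max_k |cos(kπ/22)| = cos(π/22) = 0.98982
1 − cos²(π/22) = sin²(π/22) ⇒ √(1−ρ_J²) = sin(π/22) = 0.142315.
ω* = 2/(1+0.142315) = 1.75083
ρ_SOR = ω* − 1 = 1.75083 − 1 = 0.75083.

ω* = 1.75083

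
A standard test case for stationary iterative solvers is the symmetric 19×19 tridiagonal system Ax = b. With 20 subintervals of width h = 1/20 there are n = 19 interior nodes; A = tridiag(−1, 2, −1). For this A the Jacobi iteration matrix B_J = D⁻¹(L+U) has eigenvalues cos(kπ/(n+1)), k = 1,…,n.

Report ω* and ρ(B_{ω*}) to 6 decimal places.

ρ_J = max_k |cos(kπ/20)| = cos(π/20) = 0.987688
1 − cos²(π/20) = sin²(π/20) ⇒ √(1−ρ_J²) = sin(π/20) = 0.1564345.
Then 2/(1+√(1−ρ_J²)) = 2/(1+0.1564345); ω* = 2/1.1564345 = 1.729454.
[ρ_SOR] ω* − 1 = 0.729454.

ω* = 1.729454, ρ_SOR = 0.729454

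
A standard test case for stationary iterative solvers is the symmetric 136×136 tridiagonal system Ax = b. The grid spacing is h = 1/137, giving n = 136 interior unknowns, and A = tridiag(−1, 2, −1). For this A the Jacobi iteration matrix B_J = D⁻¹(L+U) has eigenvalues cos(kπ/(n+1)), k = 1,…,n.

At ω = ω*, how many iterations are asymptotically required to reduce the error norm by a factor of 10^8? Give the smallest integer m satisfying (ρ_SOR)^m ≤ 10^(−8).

m = 402

n=136: λ(B_J) = 1 − λ(A)/2 = cos(kπ/137); k=1 gives ρ_J = 0.9997371.
root = sin(π/137) = 0.0229293  (since 1−cos² = sin²).
Then 2/(1+√(1−ρ_J²)) = 2/(1+0.0229293); ω* = 2/1.0229293 = 1.9551693.
ρ_SOR = ω* − 1 = 1.9551693 − 1 = 0.9551693.
Need (0.9551693)^m ≤ 10^(−8): m ≥ 8·ln10/|ln 0.9551693| = 18.4207/0.0458667 = 401.614 ⇒ m = 402.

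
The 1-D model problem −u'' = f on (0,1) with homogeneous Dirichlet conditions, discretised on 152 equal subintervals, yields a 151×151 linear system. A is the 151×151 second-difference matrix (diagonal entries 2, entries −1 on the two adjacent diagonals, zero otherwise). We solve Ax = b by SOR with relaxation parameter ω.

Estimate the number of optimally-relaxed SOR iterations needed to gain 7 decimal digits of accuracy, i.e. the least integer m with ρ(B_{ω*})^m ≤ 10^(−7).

With n=151, ρ(Jacobi) = cos(π/152) = 0.9997864.
√(1−ρ_J²) simplifies to sin(π/152) = 0.0206669.
ω* = 2/(1+0.0206669) = 1.9595031
[ρ_SOR] ω* − 1 = 0.9595031.
Need (0.9595031)^m ≤ 10^(−7): m ≥ 7·ln10/|ln 0.9595031| = 16.1181/0.0413397 = 389.894 ⇒ m = 390.

m = 390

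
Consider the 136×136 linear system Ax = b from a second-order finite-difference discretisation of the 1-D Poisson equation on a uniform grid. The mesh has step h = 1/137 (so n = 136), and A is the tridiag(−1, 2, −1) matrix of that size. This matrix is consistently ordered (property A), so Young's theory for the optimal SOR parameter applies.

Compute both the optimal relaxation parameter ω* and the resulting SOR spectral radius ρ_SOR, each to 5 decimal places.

ω* = 1.95517, ρ_SOR = 0.95517

n=136: λ(B_J) = 1 − λ(A)/2 = cos(kπ/137); k=1 gives ρ_J = 0.99974.
√(1−ρ_J²) = |sin(π/137)| = 0.022929
So ω* = 2/1.022929 = 1.95517 (Young).
ρ_SOR = ω* − 1 = 1.95517 − 1 = 0.95517.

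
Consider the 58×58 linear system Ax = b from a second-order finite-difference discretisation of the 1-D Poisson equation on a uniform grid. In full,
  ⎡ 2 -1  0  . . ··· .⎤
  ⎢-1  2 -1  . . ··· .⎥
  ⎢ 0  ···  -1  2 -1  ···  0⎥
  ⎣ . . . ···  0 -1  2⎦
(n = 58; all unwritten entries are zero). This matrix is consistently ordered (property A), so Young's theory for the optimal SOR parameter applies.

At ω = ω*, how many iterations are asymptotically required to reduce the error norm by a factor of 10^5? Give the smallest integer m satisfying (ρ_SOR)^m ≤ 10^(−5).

m = 109

n=58: λ(B_J) = 1 − λ(A)/2 = cos(kπ/59); k=1 gives ρ_J = 0.9985827.
root = sin(π/59) = 0.0532222  (since 1−cos² = sin²).
ω* = 2 / (1 + 0.0532222) = 2 / 1.0532222 ≈ 1.8989345.
ρ_SOR = ω* − 1 ≈ 0.8989345.
5·ln10 = 11.5129; −ln(0.8989345) = 0.106545; m = ⌈11.5129/0.106545⌉ = ⌈108.057⌉ = 109.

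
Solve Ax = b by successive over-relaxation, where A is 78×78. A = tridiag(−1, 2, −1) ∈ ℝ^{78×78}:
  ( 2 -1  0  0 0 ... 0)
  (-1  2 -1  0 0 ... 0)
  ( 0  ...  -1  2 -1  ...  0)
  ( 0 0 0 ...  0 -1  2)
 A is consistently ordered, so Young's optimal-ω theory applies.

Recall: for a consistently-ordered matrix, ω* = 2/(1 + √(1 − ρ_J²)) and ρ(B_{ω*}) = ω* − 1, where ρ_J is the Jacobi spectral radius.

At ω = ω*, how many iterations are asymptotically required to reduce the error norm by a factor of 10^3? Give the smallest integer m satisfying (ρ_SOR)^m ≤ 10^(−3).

n=78: λ(B_J) = 1 − λ(A)/2 = cos(kπ/79); k=1 gives ρ_J = 0.9992094.
√(1 − cos²(π/79)) = sin(π/79) ≈ 0.0397565.
So ω* = 2/1.0397565 = 1.9235273 (Young).
At ω = 1.9235273 every |λ(B_ω)| = ω−1, so ρ_SOR = 0.9235273.
3·ln10 = 6.90776; −ln(0.9235273) = 0.0795549; m = ⌈6.90776/0.0795549⌉ = ⌈86.830⌉ = 87.

m = 87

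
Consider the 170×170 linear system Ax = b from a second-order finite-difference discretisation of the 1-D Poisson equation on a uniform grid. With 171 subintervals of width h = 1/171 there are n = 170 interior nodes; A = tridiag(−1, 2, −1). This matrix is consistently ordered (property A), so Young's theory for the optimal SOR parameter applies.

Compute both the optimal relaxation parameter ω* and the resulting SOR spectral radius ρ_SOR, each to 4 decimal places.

With n=170, ρ(Jacobi) = cos(π/171) = 0.9998.
root = sin(π/171) = 0.01837  (since 1−cos² = sin²).
So ω* = 2/1.01837 = 1.9639 (Young).
[ρ_SOR] ω* − 1 = 0.9639.

ω* = 1.9639, ρ_SOR = 0.9639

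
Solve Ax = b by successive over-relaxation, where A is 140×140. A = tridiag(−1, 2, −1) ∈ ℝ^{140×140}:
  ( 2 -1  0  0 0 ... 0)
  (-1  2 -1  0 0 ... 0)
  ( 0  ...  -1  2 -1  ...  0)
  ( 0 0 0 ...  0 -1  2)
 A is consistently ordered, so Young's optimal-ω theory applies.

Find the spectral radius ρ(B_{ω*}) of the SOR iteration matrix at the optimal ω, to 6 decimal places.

ρ_SOR = 0.956413

[ρ_J] n=140: ρ(B_J) = cos(π/(n+1)) = cos(π/141) = 0.999752.
√(1−ρ_J²) = |sin(π/141)| = 0.0222790
ω* = 2 / (1 + 0.0222790) = 2 / 1.0222790 ≈ 1.956413.
ρ_SOR = ω* − 1 = 1.956413 − 1 = 0.956413.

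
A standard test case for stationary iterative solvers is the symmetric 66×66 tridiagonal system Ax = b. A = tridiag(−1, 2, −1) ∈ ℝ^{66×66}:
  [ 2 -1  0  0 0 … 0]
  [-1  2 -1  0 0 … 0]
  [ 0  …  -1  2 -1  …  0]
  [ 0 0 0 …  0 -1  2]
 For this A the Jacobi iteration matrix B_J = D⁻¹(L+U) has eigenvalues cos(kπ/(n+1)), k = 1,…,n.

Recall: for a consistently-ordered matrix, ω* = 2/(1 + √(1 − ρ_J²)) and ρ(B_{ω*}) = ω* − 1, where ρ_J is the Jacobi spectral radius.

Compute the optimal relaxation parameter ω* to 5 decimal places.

[ρ_J] n=66: ρ(B_J) = cos(π/(n+1)) = cos(π/67) = 0.99890.
root = sin(π/67) = 0.046872  (since 1−cos² = sin²).
Young: ω* = 2/(1+√(1−ρ_J²)) = 2/(1+0.046872) = 2/1.046872 = 1.91045.
and ρ(B_{ω*}) = 1.91045 − 1 = 0.91045.

ω* = 1.91045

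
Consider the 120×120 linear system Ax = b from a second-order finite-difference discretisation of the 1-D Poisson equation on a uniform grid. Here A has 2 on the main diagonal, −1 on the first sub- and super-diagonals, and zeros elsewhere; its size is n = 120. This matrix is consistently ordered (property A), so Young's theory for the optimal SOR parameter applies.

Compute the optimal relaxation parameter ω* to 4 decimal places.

ω* = 1.9494

½·tridiag(1,0,1) at n=120: λ_k = cos(kπ/121); max |λ| at k=1 ⇒ ρ_J = cos(π/121) ≈ 0.9997.
√(1−ρ_J²) = |sin(π/121)| = 0.02596
Then 2/(1+√(1−ρ_J²)) = 2/(1+0.02596); ω* = 2/1.02596 = 1.9494.
[ρ_SOR] ω* − 1 = 0.9494.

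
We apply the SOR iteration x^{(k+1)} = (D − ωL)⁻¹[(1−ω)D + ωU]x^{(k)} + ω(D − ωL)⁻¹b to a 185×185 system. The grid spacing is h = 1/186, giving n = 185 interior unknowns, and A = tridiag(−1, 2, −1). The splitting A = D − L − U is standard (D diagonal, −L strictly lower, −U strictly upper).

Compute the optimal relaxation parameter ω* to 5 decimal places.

ω* = 1.96678

n=185: λ(B_J) = 1 − λ(A)/2 = cos(kπ/186); k=1 gives ρ_J = 0.99986.
√(1−ρ_J²) simplifies to sin(π/186) = 0.016889.
ω* = 2/(1+0.016889) = 1.96678
Hence ρ(B_{ω*}) = 1.96678 − 1 = 0.96678.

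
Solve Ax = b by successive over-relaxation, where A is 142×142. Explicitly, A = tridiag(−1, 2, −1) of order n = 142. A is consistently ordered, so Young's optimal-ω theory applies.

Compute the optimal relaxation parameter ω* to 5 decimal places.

ρ_J = max_k |cos(kπ/143)| = cos(π/143) = 0.99976
√(1−ρ_J²) = |sin(π/143)| = 0.021967
So ω* = 2/1.021967 = 1.95701 (Young).
ρ_SOR = ω* − 1 ≈ 0.95701.

ω* = 1.95701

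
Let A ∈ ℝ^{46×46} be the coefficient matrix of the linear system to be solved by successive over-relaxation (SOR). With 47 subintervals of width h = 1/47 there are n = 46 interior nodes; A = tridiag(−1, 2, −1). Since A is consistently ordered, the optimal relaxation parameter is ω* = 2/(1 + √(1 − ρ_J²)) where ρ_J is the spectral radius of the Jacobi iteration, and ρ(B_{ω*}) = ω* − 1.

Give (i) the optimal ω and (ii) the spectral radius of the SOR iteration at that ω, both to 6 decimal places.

ω* = 1.874779, ρ_SOR = 0.874779

spectrum of D⁻¹(L+U) = {cos(kπ/47) : 1≤k≤46}; ρ_J = cos(π/47) = 0.997767.
√(1−ρ_J²) = |sin(π/47)| = 0.0667926
ω* = 2/(1 + 0.0667926) = 2/1.0667926 = 1.874779.
ρ_SOR = ω* − 1 = 1.874779 − 1 = 0.874779.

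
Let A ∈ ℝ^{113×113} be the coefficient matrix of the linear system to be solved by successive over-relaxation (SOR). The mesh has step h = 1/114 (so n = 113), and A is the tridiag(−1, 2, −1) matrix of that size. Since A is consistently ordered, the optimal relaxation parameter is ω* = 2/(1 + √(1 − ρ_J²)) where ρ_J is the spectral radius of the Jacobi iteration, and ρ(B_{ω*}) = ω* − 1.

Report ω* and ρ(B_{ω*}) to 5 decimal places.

With n=113, ρ(Jacobi) = cos(π/114) = 0.99962.
1 − cos²(π/114) = sin²(π/114) ⇒ √(1−ρ_J²) = sin(π/114) = 0.027554.
Then 2/(1+√(1−ρ_J²)) = 2/(1+0.027554); ω* = 2/1.027554 = 1.94637.
Hence ρ(B_{ω*}) = 1.94637 − 1 = 0.94637.

ω* = 1.94637, ρ_SOR = 0.94637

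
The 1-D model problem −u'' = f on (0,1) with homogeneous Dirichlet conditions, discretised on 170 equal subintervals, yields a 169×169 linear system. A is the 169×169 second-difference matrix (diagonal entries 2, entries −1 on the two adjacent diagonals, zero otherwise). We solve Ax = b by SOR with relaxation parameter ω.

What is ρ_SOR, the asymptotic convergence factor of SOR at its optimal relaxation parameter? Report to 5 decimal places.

B_J for the 169×169 system has eigenvalues cos(kπ/170); ρ_J = cos(π/170) = 0.99983.
root = sin(π/170) = 0.018479  (since 1−cos² = sin²).
So ω* = 2/1.018479 = 1.96371 (Young).
ρ_SOR = ω* − 1 = 1.96371 − 1 = 0.96371.

ρ_SOR = 0.96371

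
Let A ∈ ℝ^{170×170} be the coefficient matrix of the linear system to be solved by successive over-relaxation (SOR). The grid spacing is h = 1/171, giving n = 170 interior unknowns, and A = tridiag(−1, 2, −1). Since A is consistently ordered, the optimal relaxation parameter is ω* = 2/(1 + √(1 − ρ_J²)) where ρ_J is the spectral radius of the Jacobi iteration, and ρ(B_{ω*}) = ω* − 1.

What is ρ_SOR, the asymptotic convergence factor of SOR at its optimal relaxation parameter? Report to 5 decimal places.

With n=170, ρ(Jacobi) = cos(π/171) = 0.99983.
√(1−ρ_J²) simplifies to sin(π/171) = 0.018371.
ω* = 2 / (1 + 0.018371) = 2 / 1.018371 ≈ 1.96392.
ρ(B_{ω*}) = ω*−1 = 0.96392

ρ_SOR = 0.96392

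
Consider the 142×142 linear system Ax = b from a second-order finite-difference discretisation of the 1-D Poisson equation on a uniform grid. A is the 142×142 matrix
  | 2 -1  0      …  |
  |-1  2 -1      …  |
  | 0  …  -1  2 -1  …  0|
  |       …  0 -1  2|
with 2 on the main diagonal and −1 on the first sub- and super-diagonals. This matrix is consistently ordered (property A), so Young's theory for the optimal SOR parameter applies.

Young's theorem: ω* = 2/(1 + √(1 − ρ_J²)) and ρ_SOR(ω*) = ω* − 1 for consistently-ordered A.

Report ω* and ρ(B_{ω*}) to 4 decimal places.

ω* = 1.9570, ρ_SOR = 0.9570

ρ_J = max_k |cos(kπ/143)| = cos(π/143) = 0.9998
1 − cos²(π/143) = sin²(π/143) ⇒ √(1−ρ_J²) = sin(π/143) = 0.02197.
So ω* = 2/1.02197 = 1.9570 (Young).
ρ_SOR = ω* − 1 ≈ 0.9570.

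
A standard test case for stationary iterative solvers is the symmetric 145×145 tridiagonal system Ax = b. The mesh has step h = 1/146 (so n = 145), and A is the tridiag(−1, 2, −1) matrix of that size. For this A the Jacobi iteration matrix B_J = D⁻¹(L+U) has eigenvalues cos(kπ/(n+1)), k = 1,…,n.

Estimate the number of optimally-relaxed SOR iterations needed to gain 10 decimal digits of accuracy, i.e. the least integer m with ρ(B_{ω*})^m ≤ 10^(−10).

½·tridiag(1,0,1) at n=145: λ_k = cos(kπ/146); max |λ| at k=1 ⇒ ρ_J = cos(π/146) ≈ 0.9997685.
√(1−ρ_J²) = |sin(π/146)| = 0.0215161
ω* = 2/(1+0.0215161) = 1.9578742
At ω = 1.9578742 every |λ(B_ω)| = ω−1, so ρ_SOR = 0.9578742.
m ≥ 10·ln10 / (−ln 0.9578742) = 535.003; smallest integer m = 536.

m = 536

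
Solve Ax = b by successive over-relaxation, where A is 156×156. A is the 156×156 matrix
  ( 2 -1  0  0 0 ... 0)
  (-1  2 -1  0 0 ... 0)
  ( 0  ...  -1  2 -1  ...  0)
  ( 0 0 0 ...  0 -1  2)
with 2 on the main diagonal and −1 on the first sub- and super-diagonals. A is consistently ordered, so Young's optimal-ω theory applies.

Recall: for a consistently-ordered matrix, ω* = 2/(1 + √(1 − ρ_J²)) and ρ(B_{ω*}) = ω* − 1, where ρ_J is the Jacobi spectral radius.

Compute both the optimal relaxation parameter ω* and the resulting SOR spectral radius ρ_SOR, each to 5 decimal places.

½·tridiag(1,0,1) at n=156: λ_k = cos(kπ/157); max |λ| at k=1 ⇒ ρ_J = cos(π/157) ≈ 0.99980.
√(1−ρ_J²) simplifies to sin(π/157) = 0.020009.
Then 2/(1+√(1−ρ_J²)) = 2/(1+0.020009); ω* = 2/1.020009 = 1.96077.
ρ_SOR = ω* − 1 = 1.96077 − 1 = 0.96077.

ω* = 1.96077, ρ_SOR = 0.96077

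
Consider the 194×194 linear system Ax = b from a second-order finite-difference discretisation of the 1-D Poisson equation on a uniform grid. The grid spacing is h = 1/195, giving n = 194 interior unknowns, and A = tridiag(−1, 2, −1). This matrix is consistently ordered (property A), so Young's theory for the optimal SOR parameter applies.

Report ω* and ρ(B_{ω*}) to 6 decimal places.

ω* = 1.968291, ρ_SOR = 0.968291

½·tridiag(1,0,1) at n=194: λ_k = cos(kπ/195); max |λ| at k=1 ⇒ ρ_J = cos(π/195) ≈ 0.999870.
root = sin(π/195) = 0.0161100  (since 1−cos² = sin²).
Young: ω* = 2/(1+√(1−ρ_J²)) = 2/(1+0.0161100) = 2/1.0161100 = 1.968291.
and ρ(B_{ω*}) = 1.968291 − 1 = 0.968291.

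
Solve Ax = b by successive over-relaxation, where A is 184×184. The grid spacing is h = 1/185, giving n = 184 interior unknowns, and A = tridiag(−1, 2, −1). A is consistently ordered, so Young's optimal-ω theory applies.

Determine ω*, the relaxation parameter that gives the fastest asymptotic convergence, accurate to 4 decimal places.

ω* = 1.9666

ρ_J = max_k |cos(kπ/185)| = cos(π/185) = 0.9999
√(1 − cos²(π/185)) = sin(π/185) ≈ 0.01698.
[ω*] 2 ÷ (1 + 0.01698) = 2 ÷ 1.01698 = 1.9666.
Hence ρ(B_{ω*}) = 1.9666 − 1 = 0.9666.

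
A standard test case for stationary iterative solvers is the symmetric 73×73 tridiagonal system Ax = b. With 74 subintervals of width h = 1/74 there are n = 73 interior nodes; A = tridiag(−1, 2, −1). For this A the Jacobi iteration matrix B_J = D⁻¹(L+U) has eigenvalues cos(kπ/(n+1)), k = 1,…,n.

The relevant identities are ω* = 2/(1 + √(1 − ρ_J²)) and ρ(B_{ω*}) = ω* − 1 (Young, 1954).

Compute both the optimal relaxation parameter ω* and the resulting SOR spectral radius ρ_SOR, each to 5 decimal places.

[ρ_J] n=73: ρ(B_J) = cos(π/(n+1)) = cos(π/74) = 0.99910.
√(1−ρ_J²) = |sin(π/74)| = 0.042441
ω* = 2/(1 + 0.042441) = 2/1.042441 = 1.91857.
Hence ρ(B_{ω*}) = 1.91857 − 1 = 0.91857.

ω* = 1.91857, ρ_SOR = 0.91857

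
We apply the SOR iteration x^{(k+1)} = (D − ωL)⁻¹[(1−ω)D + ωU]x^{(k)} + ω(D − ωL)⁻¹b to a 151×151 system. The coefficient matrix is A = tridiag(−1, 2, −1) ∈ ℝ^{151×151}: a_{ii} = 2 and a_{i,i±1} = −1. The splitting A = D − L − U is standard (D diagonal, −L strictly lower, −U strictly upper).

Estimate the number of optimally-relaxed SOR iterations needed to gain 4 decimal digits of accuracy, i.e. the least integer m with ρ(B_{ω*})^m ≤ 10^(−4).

[ρ_J] n=151: ρ(B_J) = cos(π/(n+1)) = cos(π/152) = 0.9997864.
1 − cos²(π/152) = sin²(π/152) ⇒ √(1−ρ_J²) = sin(π/152) = 0.0206669.
ω* = 2/(1+0.0206669) = 1.9595031
[ρ_SOR] ω* − 1 = 0.9595031.
4·ln10 = 9.21034; −ln(0.9595031) = 0.0413397; m = ⌈9.21034/0.0413397⌉ = ⌈222.796⌉ = 223.

m = 223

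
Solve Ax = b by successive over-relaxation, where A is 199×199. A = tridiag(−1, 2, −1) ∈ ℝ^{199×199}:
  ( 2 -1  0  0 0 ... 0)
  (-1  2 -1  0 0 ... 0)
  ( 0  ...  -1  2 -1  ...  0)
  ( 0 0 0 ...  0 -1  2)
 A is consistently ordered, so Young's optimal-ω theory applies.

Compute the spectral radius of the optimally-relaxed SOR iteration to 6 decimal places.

½·tridiag(1,0,1) at n=199: λ_k = cos(kπ/200); max |λ| at k=1 ⇒ ρ_J = cos(π/200) ≈ 0.999877.
√(1−ρ_J²) simplifies to sin(π/200) = 0.0157073.
So ω* = 2/1.0157073 = 1.969071 (Young).
Hence ρ(B_{ω*}) = 1.969071 − 1 = 0.969071.

ρ_SOR = 0.969071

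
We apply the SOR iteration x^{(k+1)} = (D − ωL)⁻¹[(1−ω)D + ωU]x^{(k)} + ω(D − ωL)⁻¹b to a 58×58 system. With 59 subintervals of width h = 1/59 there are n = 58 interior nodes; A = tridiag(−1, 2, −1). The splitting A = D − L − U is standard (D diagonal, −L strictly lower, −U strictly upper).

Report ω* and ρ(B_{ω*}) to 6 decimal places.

[ρ_J] n=58: ρ(B_J) = cos(π/(n+1)) = cos(π/59) = 0.998583.
√(1−ρ_J²) = |sin(π/59)| = 0.0532222
ω* = 2 / (1 + 0.0532222) = 2 / 1.0532222 ≈ 1.898935.
At ω = 1.898935 every |λ(B_ω)| = ω−1, so ρ_SOR = 0.898935.

ω* = 1.898935, ρ_SOR = 0.898935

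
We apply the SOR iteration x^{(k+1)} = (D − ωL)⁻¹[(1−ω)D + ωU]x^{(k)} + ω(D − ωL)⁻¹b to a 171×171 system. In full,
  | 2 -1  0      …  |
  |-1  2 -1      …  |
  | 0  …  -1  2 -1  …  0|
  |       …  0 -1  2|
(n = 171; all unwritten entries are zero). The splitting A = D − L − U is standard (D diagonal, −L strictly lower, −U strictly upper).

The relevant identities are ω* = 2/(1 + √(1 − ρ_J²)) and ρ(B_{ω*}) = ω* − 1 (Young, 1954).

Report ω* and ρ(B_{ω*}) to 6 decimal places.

½·tridiag(1,0,1) at n=171: λ_k = cos(kπ/172); max |λ| at k=1 ⇒ ρ_J = cos(π/172) ≈ 0.999833.
root = sin(π/172) = 0.0182641  (since 1−cos² = sin²).
Then 2/(1+√(1−ρ_J²)) = 2/(1+0.0182641); ω* = 2/1.0182641 = 1.964127.
and ρ(B_{ω*}) = 1.964127 − 1 = 0.964127.

ω* = 1.964127, ρ_SOR = 0.964127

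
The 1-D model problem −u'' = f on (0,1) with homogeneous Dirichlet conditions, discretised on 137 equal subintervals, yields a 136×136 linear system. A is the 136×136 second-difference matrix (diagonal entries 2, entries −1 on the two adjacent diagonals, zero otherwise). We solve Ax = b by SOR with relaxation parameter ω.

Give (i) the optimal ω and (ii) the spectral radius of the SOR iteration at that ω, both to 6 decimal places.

ω* = 1.955169, ρ_SOR = 0.955169

n=136: λ(B_J) = 1 − λ(A)/2 = cos(kπ/137); k=1 gives ρ_J = 0.999737.
√(1−ρ_J²) simplifies to sin(π/137) = 0.0229293.
ω* = 2/(1+0.0229293) = 1.955169
Hence ρ(B_{ω*}) = 1.955169 − 1 = 0.955169.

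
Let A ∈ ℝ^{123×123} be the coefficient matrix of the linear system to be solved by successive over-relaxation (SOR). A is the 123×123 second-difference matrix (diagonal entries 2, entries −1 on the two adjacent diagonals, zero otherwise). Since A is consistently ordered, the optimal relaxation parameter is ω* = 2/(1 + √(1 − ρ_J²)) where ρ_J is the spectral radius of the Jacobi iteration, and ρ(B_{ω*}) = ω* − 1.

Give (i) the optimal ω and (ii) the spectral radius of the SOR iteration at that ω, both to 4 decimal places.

ω* = 1.9506, ρ_SOR = 0.9506

spectrum of D⁻¹(L+U) = {cos(kπ/124) : 1≤k≤123}; ρ_J = cos(π/124) = 0.9997.
√(1−ρ_J²) simplifies to sin(π/124) = 0.02533.
So ω* = 2/1.02533 = 1.9506 (Young).
ρ_SOR = ω* − 1 ≈ 0.9506.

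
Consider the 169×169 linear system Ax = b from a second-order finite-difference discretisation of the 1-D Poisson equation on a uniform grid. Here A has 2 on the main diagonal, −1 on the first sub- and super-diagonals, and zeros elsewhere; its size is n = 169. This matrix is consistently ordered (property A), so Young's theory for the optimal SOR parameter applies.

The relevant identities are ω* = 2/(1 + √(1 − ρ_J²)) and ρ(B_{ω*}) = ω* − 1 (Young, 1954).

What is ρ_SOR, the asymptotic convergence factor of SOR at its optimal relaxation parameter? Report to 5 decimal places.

ρ_SOR = 0.96371

With n=169, ρ(Jacobi) = cos(π/170) = 0.99983.
√(1−ρ_J²) simplifies to sin(π/170) = 0.018479.
[ω*] 2 ÷ (1 + 0.018479) = 2 ÷ 1.018479 = 1.96371.
ρ_SOR = ω* − 1 = 1.96371 − 1 = 0.96371.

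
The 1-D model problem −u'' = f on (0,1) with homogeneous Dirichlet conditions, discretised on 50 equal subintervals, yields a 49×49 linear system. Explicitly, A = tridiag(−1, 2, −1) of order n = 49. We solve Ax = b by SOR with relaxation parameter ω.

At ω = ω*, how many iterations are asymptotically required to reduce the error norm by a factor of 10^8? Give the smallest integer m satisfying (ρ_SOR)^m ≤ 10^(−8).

m = 147

With n=49, ρ(Jacobi) = cos(π/50) = 0.9980267.
root = sin(π/50) = 0.0627905  (since 1−cos² = sin²).
ω* = 2 / (1 + 0.0627905) = 2 / 1.0627905 ≈ 1.8818384.
ρ_SOR = ω* − 1 = 1.8818384 − 1 = 0.8818384.
Need (0.8818384)^m ≤ 10^(−8): m ≥ 8·ln10/|ln 0.8818384| = 18.4207/0.125746 = 146.491 ⇒ m = 147.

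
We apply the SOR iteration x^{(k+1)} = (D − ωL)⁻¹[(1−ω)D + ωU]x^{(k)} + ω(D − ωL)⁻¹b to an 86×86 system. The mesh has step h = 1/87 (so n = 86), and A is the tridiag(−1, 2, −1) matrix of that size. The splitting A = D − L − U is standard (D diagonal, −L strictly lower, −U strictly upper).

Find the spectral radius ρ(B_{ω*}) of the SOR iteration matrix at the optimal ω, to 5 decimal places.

½·tridiag(1,0,1) at n=86: λ_k = cos(kπ/87); max |λ| at k=1 ⇒ ρ_J = cos(π/87) ≈ 0.99935.
root = sin(π/87) = 0.036102  (since 1−cos² = sin²).
So ω* = 2/1.036102 = 1.93031 (Young).
and ρ(B_{ω*}) = 1.93031 − 1 = 0.93031.

ρ_SOR = 0.93031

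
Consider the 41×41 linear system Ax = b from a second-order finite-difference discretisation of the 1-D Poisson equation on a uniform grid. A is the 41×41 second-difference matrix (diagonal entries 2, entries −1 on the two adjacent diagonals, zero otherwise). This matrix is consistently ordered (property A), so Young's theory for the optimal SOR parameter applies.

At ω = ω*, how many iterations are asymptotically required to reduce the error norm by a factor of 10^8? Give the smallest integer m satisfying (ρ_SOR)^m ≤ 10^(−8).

m = 124

[ρ_J] n=41: ρ(B_J) = cos(π/(n+1)) = cos(π/42) = 0.9972038.
√(1−ρ_J²) = |sin(π/42)| = 0.0747301
ω* = 2/(1 + 0.0747301) = 2/1.0747301 = 1.8609323.
ρ(B_{ω*}) = ω*−1 = 0.8609323
Need (0.8609323)^m ≤ 10^(−8): m ≥ 8·ln10/|ln 0.8609323| = 18.4207/0.149739 = 123.019 ⇒ m = 124.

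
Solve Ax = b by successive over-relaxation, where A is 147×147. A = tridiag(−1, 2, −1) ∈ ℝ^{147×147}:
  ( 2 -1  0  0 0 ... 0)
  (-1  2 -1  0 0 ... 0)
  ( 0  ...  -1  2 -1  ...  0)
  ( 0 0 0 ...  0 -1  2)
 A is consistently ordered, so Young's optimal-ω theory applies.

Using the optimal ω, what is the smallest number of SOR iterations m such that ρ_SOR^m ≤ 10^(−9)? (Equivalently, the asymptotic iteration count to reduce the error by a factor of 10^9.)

m = 489

With n=147, ρ(Jacobi) = cos(π/148) = 0.9997747.
√(1−ρ_J²) = |sin(π/148)| = 0.0212254
Young: ω* = 2/(1+√(1−ρ_J²)) = 2/(1+0.0212254) = 2/1.0212254 = 1.9584315.
and ρ(B_{ω*}) = 1.9584315 − 1 = 0.9584315.
ρ_SOR^m ≤ 10^(−9) ⇔ m ≥ 9·ln10/(−ln 0.9584315) = 20.7233/0.0424572 = 488.099; m = ⌈488.099⌉ = 489.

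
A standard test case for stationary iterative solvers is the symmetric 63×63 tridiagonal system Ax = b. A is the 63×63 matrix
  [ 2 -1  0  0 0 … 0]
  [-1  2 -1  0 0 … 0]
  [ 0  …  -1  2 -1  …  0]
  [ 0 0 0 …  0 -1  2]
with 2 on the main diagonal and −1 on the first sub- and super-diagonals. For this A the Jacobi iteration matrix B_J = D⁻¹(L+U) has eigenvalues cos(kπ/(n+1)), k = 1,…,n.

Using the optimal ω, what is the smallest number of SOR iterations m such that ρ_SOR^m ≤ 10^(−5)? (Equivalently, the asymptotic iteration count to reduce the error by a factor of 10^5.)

m = 118

ρ_J = max_k |cos(kπ/64)| = cos(π/64) = 0.9987955
1 − cos²(π/64) = sin²(π/64) ⇒ √(1−ρ_J²) = sin(π/64) = 0.0490677.
Young: ω* = 2/(1+√(1−ρ_J²)) = 2/(1+0.0490677) = 2/1.0490677 = 1.9064547.
Hence ρ(B_{ω*}) = 1.9064547 − 1 = 0.9064547.
m ≥ 5·ln10 / (−ln 0.9064547) = 117.222; smallest integer m = 118.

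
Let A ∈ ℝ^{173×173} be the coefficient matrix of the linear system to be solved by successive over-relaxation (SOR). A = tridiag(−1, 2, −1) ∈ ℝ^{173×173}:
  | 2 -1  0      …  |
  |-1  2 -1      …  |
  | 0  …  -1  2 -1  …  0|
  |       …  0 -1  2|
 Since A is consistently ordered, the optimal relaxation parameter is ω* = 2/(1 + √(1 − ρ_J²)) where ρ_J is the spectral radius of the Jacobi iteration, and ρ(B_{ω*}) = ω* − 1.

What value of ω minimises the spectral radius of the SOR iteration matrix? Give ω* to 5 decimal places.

n=173: λ(B_J) = 1 − λ(A)/2 = cos(kπ/174); k=1 gives ρ_J = 0.99984.
√(1−ρ_J²) = |sin(π/174)| = 0.018054
[ω*] 2 ÷ (1 + 0.018054) = 2 ÷ 1.018054 = 1.96453.
and ρ(B_{ω*}) = 1.96453 − 1 = 0.96453.

ω* = 1.96453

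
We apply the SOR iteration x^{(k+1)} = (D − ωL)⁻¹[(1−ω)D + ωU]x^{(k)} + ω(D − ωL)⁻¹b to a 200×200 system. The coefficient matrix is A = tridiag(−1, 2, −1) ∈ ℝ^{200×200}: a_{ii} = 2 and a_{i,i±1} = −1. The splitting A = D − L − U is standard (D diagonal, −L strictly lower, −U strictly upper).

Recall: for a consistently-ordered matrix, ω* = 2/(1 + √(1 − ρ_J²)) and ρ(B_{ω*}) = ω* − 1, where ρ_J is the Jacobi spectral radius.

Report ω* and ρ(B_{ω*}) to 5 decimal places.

ω* = 1.96922, ρ_SOR = 0.96922

n=200: λ(B_J) = 1 − λ(A)/2 = cos(kπ/201); k=1 gives ρ_J = 0.99988.
√(1−ρ_J²) simplifies to sin(π/201) = 0.015629.
[ω*] 2 ÷ (1 + 0.015629) = 2 ÷ 1.015629 = 1.96922.
[ρ_SOR] ω* − 1 = 0.96922.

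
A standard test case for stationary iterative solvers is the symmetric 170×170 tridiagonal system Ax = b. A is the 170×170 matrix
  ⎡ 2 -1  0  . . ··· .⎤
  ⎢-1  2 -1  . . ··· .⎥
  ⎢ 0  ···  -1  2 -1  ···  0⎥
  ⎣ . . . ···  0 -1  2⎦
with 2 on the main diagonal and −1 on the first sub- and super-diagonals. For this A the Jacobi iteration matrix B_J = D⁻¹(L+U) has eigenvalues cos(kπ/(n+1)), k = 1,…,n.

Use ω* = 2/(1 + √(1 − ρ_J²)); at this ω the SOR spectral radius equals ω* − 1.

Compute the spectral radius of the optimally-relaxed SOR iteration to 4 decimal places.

ρ_SOR = 0.9639

½·tridiag(1,0,1) at n=170: λ_k = cos(kπ/171); max |λ| at k=1 ⇒ ρ_J = cos(π/171) ≈ 0.9998.
root = sin(π/171) = 0.01837  (since 1−cos² = sin²).
Young: ω* = 2/(1+√(1−ρ_J²)) = 2/(1+0.01837) = 2/1.01837 = 1.9639.
and ρ(B_{ω*}) = 1.9639 − 1 = 0.9639.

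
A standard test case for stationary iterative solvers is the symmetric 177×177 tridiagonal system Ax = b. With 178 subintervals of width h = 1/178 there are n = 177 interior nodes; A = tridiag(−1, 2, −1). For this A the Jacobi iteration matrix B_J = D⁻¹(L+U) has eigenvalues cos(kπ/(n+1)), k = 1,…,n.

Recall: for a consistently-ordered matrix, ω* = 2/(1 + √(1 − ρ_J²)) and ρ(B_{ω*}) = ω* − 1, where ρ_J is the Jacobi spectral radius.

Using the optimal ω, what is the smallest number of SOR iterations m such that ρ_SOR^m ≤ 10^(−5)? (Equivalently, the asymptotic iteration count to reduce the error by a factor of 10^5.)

m = 327

ρ_J = max_k |cos(kπ/178)| = cos(π/178) = 0.9998443
√(1−ρ_J²) simplifies to sin(π/178) = 0.0176485.
ω* = 2 / (1 + 0.0176485) = 2 / 1.0176485 ≈ 1.9653151.
At ω = 1.9653151 every |λ(B_ω)| = ω−1, so ρ_SOR = 0.9653151.
ρ_SOR^m ≤ 10^(−5) ⇔ m ≥ 5·ln10/(−ln 0.9653151) = 11.5129/0.0353007 = 326.138; m = ⌈326.138⌉ = 327.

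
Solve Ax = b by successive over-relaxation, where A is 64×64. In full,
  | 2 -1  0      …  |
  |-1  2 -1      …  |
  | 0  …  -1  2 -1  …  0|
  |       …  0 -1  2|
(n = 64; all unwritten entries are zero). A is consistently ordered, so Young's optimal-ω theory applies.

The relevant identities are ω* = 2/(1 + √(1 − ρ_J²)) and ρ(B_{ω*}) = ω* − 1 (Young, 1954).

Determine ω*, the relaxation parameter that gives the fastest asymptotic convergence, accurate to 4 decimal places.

ω* = 1.9078

spectrum of D⁻¹(L+U) = {cos(kπ/65) : 1≤k≤64}; ρ_J = cos(π/65) = 0.9988.
√(1−ρ_J²) simplifies to sin(π/65) = 0.04831.
ω* = 2/(1 + 0.04831) = 2/1.04831 = 1.9078.
and ρ(B_{ω*}) = 1.9078 − 1 = 0.9078.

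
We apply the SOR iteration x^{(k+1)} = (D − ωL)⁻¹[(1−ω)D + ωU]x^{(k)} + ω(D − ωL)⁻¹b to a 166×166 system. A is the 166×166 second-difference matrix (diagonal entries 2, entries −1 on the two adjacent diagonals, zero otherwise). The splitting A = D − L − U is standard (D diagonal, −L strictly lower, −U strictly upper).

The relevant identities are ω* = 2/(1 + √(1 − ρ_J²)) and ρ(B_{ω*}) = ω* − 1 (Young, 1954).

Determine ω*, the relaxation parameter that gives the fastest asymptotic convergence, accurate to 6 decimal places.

ω* = 1.963073

With n=166, ρ(Jacobi) = cos(π/167) = 0.999823.
1 − cos²(π/167) = sin²(π/167) ⇒ √(1−ρ_J²) = sin(π/167) = 0.0188108.
So ω* = 2/1.0188108 = 1.963073 (Young).
ρ_SOR = ω* − 1 ≈ 0.963073.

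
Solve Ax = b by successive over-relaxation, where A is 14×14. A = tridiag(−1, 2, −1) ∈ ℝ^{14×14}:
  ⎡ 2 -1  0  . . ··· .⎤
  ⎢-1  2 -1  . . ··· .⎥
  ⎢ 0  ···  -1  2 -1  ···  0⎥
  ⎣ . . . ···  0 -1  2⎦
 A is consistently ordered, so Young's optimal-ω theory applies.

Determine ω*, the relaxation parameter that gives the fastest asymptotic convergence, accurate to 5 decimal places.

ρ_J = max_k |cos(kπ/15)| = cos(π/15) = 0.97815
root = sin(π/15) = 0.207912  (since 1−cos² = sin²).
ω* = 2 / (1 + 0.207912) = 2 / 1.207912 ≈ 1.65575.
ρ_SOR = ω* − 1 = 1.65575 − 1 = 0.65575.

ω* = 1.65575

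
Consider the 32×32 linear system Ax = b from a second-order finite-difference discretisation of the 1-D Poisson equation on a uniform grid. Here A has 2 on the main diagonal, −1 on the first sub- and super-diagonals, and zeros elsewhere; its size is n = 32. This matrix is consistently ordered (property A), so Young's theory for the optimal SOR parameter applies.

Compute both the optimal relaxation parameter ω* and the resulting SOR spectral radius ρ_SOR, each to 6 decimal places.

ω* = 1.826391, ρ_SOR = 0.826391

ρ_J = max_k |cos(kπ/33)| = cos(π/33) = 0.995472
√(1−ρ_J²) simplifies to sin(π/33) = 0.0950560.
ω* = 2 / (1 + 0.0950560) = 2 / 1.0950560 ≈ 1.826391.
and ρ(B_{ω*}) = 1.826391 − 1 = 0.826391.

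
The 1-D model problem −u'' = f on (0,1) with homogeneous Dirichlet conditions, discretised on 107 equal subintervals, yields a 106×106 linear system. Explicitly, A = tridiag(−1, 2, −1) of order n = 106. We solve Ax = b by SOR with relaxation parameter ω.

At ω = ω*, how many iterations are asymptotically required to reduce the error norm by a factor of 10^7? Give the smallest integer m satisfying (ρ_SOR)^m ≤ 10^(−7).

B_J for the 106×106 system has eigenvalues cos(kπ/107); ρ_J = cos(π/107) = 0.9995690.
√(1 − cos²(π/107)) = sin(π/107) ≈ 0.0293565.
ω* = 2/(1+0.0293565) = 1.9429615
ρ_SOR = ω* − 1 ≈ 0.9429615.
For 7 digits: m = 7·ln10 / (−ln 0.9429615) = 16.1181/0.0587298 = 274.445; round up → m = 275.

m = 275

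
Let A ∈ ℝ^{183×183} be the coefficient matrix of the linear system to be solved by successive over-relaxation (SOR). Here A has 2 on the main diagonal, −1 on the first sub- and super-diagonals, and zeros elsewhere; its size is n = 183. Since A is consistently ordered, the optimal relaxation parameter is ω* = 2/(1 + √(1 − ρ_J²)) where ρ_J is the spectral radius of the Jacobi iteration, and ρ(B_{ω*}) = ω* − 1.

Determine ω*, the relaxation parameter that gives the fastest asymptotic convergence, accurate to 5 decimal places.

ω* = 1.96643

n=183: λ(B_J) = 1 − λ(A)/2 = cos(kπ/184); k=1 gives ρ_J = 0.99985.
√(1 − cos²(π/184)) = sin(π/184) ≈ 0.017073.
ω* = 2 / (1 + 0.017073) = 2 / 1.017073 ≈ 1.96643.
At ω = 1.96643 every |λ(B_ω)| = ω−1, so ρ_SOR = 0.96643.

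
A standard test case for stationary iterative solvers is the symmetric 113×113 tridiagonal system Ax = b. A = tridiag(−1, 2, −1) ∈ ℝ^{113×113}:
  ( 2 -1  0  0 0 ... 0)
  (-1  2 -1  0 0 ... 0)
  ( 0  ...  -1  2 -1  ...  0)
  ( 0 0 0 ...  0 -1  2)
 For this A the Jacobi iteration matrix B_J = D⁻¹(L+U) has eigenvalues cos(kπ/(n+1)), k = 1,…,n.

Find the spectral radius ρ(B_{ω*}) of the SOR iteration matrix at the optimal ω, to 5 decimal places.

spectrum of D⁻¹(L+U) = {cos(kπ/114) : 1≤k≤113}; ρ_J = cos(π/114) = 0.99962.
√(1 − cos²(π/114)) = sin(π/114) ≈ 0.027554.
ω* = 2/(1 + 0.027554) = 2/1.027554 = 1.94637.
ρ_SOR = ω* − 1 = 1.94637 − 1 = 0.94637.

ρ_SOR = 0.94637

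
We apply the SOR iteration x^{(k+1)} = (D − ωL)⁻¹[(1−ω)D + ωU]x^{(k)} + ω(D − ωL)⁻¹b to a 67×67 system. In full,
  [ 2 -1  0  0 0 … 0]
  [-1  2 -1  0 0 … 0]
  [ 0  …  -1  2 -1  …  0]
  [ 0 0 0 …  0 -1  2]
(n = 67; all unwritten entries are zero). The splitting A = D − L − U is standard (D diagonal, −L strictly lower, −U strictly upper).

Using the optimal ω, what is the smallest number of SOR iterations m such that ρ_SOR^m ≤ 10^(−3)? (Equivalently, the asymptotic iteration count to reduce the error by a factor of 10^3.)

ρ_J = max_k |cos(kπ/68)| = cos(π/68) = 0.9989330
√(1−ρ_J²) = |sin(π/68)| = 0.0461835
So ω* = 2/1.0461835 = 1.9117105 (Young).
ρ_SOR = ω* − 1 ≈ 0.9117105.
ρ_SOR^m ≤ 10^(−3) ⇔ m ≥ 3·ln10/(−ln 0.9117105) = 6.90776/0.0924328 = 74.733; m = ⌈74.733⌉ = 75.

m = 75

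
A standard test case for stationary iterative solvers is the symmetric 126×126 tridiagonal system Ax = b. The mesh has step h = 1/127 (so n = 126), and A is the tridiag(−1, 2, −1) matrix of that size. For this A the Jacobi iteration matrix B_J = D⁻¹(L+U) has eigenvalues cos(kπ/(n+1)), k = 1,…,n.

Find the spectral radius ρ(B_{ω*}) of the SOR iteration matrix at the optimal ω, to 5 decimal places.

[ρ_J] n=126: ρ(B_J) = cos(π/(n+1)) = cos(π/127) = 0.99969.
√(1 − cos²(π/127)) = sin(π/127) ≈ 0.024734.
[ω*] 2 ÷ (1 + 0.024734) = 2 ÷ 1.024734 = 1.95173.
[ρ_SOR] ω* − 1 = 0.95173.

ρ_SOR = 0.95173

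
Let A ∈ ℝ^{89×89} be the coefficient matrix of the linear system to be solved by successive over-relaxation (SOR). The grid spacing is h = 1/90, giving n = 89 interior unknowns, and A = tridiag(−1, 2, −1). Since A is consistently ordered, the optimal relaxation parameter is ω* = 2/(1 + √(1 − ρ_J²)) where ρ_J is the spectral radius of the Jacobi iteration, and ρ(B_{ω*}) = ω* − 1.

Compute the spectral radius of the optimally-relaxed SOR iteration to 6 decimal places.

ρ_SOR = 0.932555

spectrum of D⁻¹(L+U) = {cos(kπ/90) : 1≤k≤89}; ρ_J = cos(π/90) = 0.999391.
√(1−ρ_J²) simplifies to sin(π/90) = 0.0348995.
Young: ω* = 2/(1+√(1−ρ_J²)) = 2/(1+0.0348995) = 2/1.0348995 = 1.932555.
ρ_SOR = ω* − 1 ≈ 0.932555.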